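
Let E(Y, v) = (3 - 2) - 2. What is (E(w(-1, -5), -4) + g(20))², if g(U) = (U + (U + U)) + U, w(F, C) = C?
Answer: 6241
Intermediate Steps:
E(Y, v) = -1 (E(Y, v) = 1 - 2 = -1)
g(U) = 4*U (g(U) = (U + 2*U) + U = 3*U + U = 4*U)
(E(w(-1, -5), -4) + g(20))² = (-1 + 4*20)² = (-1 + 80)² = 79² = 6241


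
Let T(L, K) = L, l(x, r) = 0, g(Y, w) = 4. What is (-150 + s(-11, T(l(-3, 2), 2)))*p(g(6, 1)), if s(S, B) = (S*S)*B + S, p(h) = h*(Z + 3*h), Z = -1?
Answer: -7084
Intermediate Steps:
p(h) = h*(-1 + 3*h)
s(S, B) = S + B*S² (s(S, B) = S²*B + S = B*S² + S = S + B*S²)
(-150 + s(-11, T(l(-3, 2), 2)))*p(g(6, 1)) = (-150 - 11*(1 + 0*(-11)))*(4*(-1 + 3*4)) = (-150 - 11*(1 + 0))*(4*(-1 + 12)) = (-150 - 11*1)*(4*11) = (-150 - 11)*44 = -161*44 = -7084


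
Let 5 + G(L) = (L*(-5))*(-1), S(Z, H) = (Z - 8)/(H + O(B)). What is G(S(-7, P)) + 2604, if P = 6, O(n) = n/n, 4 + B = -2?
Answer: 18118/7 ≈ 2588.3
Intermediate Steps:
B = -6 (B = -4 - 2 = -6)
O(n) = 1
S(Z, H) = (-8 + Z)/(1 + H) (S(Z, H) = (Z - 8)/(H + 1) = (-8 + Z)/(1 + H))
G(L) = -5 + 5*L (G(L) = -5 + (L*(-5))*(-1) = -5 - 5*L*(-1) = -5 + 5*L)
G(S(-7, P)) + 2604 = (-5 + 5*((-8 - 7)/(1 + 6))) + 2604 = (-5 + 5*(-15/7)) + 2604 = (-5 - 75/7) + 2604 = -110/7 + 2604 = 18118/7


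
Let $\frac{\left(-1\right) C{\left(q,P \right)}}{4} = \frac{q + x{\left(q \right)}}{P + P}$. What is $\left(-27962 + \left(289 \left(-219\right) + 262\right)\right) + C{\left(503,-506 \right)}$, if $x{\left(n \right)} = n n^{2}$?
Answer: $\frac{104243307}{253} \approx 4.1203 \cdot 10^{5}$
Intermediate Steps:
$x{\left(n \right)} = n^{3}$
$C{\left(q,P \right)} = - \frac{2 \left(q + q^{3}\right)}{P}$ ($C{\left(q,P \right)} = - 4 \frac{q + q^{3}}{P + P} = - 4 \frac{q + q^{3}}{2 P} = - \frac{2 \left(q + q^{3}\right)}{P}$)
$\left(-27962 + \left(289 \left(-219\right) + 262\right)\right) + C{\left(503,-506 \right)} = \left(-27962 + \left(289 \left(-219\right) + 262\right)\right) + 2 \cdot 503 \frac{1}{-506} \left(-1 - 503^{2}\right) = \left(-27962 + \left(-63291 + 262\right)\right) + 2 \cdot 503 \left(- \frac{1}{506}\right) \left(-1 - 253009\right) = \left(-27962 - 63029\right) + 2 \cdot 503 \left(- \frac{1}{506}\right) \left(-1 - 253009\right) = -90991 + 2 \cdot 503 \left(- \frac{1}{506}\right) \left(-253010\right) = -90991 + \frac{127264030}{253} = \frac{104243307}{253}$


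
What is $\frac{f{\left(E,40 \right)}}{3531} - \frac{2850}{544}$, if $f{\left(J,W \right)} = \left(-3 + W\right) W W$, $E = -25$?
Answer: $\frac{11070725}{960432} \approx 11.527$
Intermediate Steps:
$f{\left(J,W \right)} = W^{2} \left(-3 + W\right)$ ($f{\left(J,W \right)} = W \left(-3 + W\right) W = W^{2} \left(-3 + W\right)$)
$\frac{f{\left(E,40 \right)}}{3531} - \frac{2850}{544} = \frac{40^{2} \left(-3 + 40\right)}{3531} - \frac{2850}{544} = 1600 \cdot 37 \cdot \frac{1}{3531} - \frac{1425}{272} = 59200 \cdot \frac{1}{3531} - \frac{1425}{272} = \frac{59200}{3531} - \frac{1425}{272} = \frac{11070725}{960432}$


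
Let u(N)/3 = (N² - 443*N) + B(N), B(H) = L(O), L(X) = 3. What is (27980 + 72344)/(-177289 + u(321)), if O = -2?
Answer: -50162/147383 ≈ -0.34035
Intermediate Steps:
B(H) = 3
u(N) = 9 - 1329*N + 3*N² (u(N) = 3*((N² - 443*N) + 3) = 3*(3 + N² - 443*N) = 9 - 1329*N + 3*N²)
(27980 + 72344)/(-177289 + u(321)) = (27980 + 72344)/(-177289 + (9 - 1329*321 + 3*321²)) = 100324/(-177289 + (9 - 426609 + 3*103041)) = 100324/(-177289 + (9 - 426609 + 309123)) = 100324/(-177289 - 117477) = 100324/(-294766) = 100324*(-1/294766) = -50162/147383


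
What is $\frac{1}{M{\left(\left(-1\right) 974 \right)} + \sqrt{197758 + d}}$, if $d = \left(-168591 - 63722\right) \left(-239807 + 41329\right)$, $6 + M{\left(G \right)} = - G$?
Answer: $- \frac{242}{11527070087} + \frac{\sqrt{11527304343}}{23054140174} \approx 4.6361 \cdot 10^{-6}$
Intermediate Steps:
$M{\left(G \right)} = -6 - G$
$d = 46109019614$ ($d = \left(-232313\right) \left(-198478\right) = 46109019614$)
$\frac{1}{M{\left(\left(-1\right) 974 \right)} + \sqrt{197758 + d}} = \frac{1}{\left(-6 - \left(-1\right) 974\right) + \sqrt{197758 + 46109019614}} = \frac{1}{\left(-6 - -974\right) + \sqrt{46109217372}} = \frac{1}{\left(-6 + 974\right) + 2 \sqrt{11527304343}} = \frac{1}{968 + 2 \sqrt{11527304343}}$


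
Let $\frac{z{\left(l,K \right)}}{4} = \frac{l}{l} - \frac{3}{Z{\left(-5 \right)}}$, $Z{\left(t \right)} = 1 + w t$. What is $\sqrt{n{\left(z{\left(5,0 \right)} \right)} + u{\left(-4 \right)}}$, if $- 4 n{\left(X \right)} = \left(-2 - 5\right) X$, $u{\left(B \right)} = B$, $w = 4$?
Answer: $\frac{\sqrt{1482}}{19} \approx 2.0261$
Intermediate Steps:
$Z{\left(t \right)} = 1 + 4 t$
$z{\left(l,K \right)} = \frac{88}{19}$ ($z{\left(l,K \right)} = 4 \left(\frac{l}{l} - \frac{3}{1 + 4 \left(-5\right)}\right) = 4 \left(1 - \frac{3}{1 - 20}\right) = 4 \left(1 - \frac{3}{-19}\right) = 4 \left(1 - - \frac{3}{19}\right) = 4 \left(1 + \frac{3}{19}\right) = 4 \cdot \frac{22}{19} = \frac{88}{19}$)
$n{\left(X \right)} = \frac{7 X}{4}$ ($n{\left(X \right)} = - \frac{\left(-2 - 5\right) X}{4} = - \frac{\left(-7\right) X}{4} = \frac{7 X}{4}$)
$\sqrt{n{\left(z{\left(5,0 \right)} \right)} + u{\left(-4 \right)}} = \sqrt{\frac{7}{4} \cdot \frac{88}{19} - 4} = \sqrt{\frac{154}{19} - 4} = \sqrt{\frac{78}{19}} = \frac{\sqrt{1482}}{19}$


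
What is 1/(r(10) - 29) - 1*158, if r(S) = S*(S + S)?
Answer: -27017/171 ≈ -157.99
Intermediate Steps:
r(S) = 2*S² (r(S) = S*(2*S) = 2*S²)
1/(r(10) - 29) - 1*158 = 1/(2*10² - 29) - 1*158 = 1/(2*100 - 29) - 158 = 1/(200 - 29) - 158 = 1/171 - 158 = -27017/171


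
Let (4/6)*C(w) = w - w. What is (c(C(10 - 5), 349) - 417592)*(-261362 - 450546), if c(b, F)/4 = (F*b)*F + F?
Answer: 296293261968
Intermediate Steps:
C(w) = 0 (C(w) = 3*(w - w)/2 = (3/2)*0 = 0)
c(b, F) = 4*F + 4*b*F² (c(b, F) = 4*((F*b)*F + F) = 4*(b*F² + F) = 4*(F + b*F²) = 4*F + 4*b*F²)
(c(C(10 - 5), 349) - 417592)*(-261362 - 450546) = (4*349*(1 + 349*0) - 417592)*(-261362 - 450546) = (4*349*(1 + 0) - 417592)*(-711908) = (4*349*1 - 417592)*(-711908) = (1396 - 417592)*(-711908) = -416196*(-711908) = 296293261968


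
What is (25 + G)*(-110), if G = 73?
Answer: -10780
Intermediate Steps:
(25 + G)*(-110) = (25 + 73)*(-110) = 98*(-110) = -10780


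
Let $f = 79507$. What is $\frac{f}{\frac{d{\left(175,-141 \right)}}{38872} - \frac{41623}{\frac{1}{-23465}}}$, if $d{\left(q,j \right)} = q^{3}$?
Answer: $\frac{3090596104}{37965653951415} \approx 8.1405 \cdot 10^{-5}$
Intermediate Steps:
$\frac{f}{\frac{d{\left(175,-141 \right)}}{38872} - \frac{41623}{\frac{1}{-23465}}} = \frac{79507}{\frac{175^{3}}{38872} - \frac{41623}{\frac{1}{-23465}}} = \frac{79507}{5359375 \cdot \frac{1}{38872} - \frac{41623}{- \frac{1}{23465}}} = \frac{79507}{\frac{5359375}{38872} - -976683695} = \frac{79507}{\frac{5359375}{38872} + 976683695} = \frac{79507}{\frac{37965653951415}{38872}} = 79507 \cdot \frac{38872}{37965653951415} = \frac{3090596104}{37965653951415}$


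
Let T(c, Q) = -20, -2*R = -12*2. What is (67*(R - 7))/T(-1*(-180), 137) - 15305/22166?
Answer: -773171/44332 ≈ -17.440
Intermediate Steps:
R = 12 (R = -(-6)*2 = -½*(-24) = 12)
(67*(R - 7))/T(-1*(-180), 137) - 15305/22166 = (67*(12 - 7))/(-20) - 15305/22166 = (67*5)*(-1/20) - 15305*1/22166 = 335*(-1/20) - 15305/22166 = -67/4 - 15305/22166 = -773171/44332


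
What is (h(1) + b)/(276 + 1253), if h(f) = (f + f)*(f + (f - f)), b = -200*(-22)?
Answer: 4402/1529 ≈ 2.8790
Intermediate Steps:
b = 4400
h(f) = 2*f² (h(f) = (2*f)*(f + 0) = (2*f)*f = 2*f²)
(h(1) + b)/(276 + 1253) = (2*1² + 4400)/(276 + 1253) = (2*1 + 4400)/1529 = (2 + 4400)*(1/1529) = 4402*(1/1529) = 4402/1529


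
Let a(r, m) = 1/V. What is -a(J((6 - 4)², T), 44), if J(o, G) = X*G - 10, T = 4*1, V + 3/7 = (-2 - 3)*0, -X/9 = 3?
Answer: 7/3 ≈ 2.3333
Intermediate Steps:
X = -27 (X = -9*3 = -27)
V = -3/7 (V = -3/7 + (-2 - 3)*0 = -3/7 - 5*0 = -3/7 + 0 = -3/7 ≈ -0.42857)
T = 4
J(o, G) = -10 - 27*G (J(o, G) = -27*G - 10 = -10 - 27*G)
a(r, m) = -7/3 (a(r, m) = 1/(-3/7) = -7/3)
-a(J((6 - 4)², T), 44) = -1*(-7/3) = 7/3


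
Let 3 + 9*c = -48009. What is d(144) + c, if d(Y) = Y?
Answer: -15572/3 ≈ -5190.7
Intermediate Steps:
c = -16004/3 (c = -⅓ + (⅑)*(-48009) = -⅓ - 16003/3 = -16004/3 ≈ -5334.7)
d(144) + c = 144 - 16004/3 = -15572/3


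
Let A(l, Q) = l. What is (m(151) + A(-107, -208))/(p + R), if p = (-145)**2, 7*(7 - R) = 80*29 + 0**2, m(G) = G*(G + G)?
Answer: 318465/144904 ≈ 2.1978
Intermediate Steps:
m(G) = 2*G**2 (m(G) = G*(2*G) = 2*G**2)
R = -2271/7 (R = 7 - (80*29 + 0**2)/7 = 7 - (2320 + 0)/7 = 7 - 1/7*2320 = 7 - 2320/7 = -2271/7 ≈ -324.43)
p = 21025
(m(151) + A(-107, -208))/(p + R) = (2*151**2 - 107)/(21025 - 2271/7) = (2*22801 - 107)/(144904/7) = (45602 - 107)*(7/144904) = 45495*(7/144904) = 318465/144904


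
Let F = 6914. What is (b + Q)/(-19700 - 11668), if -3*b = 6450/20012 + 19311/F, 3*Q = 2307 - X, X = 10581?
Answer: 15906197837/180840399176 ≈ 0.087957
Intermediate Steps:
Q = -2758 (Q = (2307 - 1*10581)/3 = (2307 - 10581)/3 = (⅓)*(-8274) = -2758)
b = -17960293/17295371 (b = -(6450/20012 + 19311/6914)/3 = -(6450*(1/20012) + 19311*(1/6914))/3 = -(3225/10006 + 19311/6914)/3 = -⅓*53880879/17295371 = -17960293/17295371 ≈ -1.0384)
(b + Q)/(-19700 - 11668) = (-17960293/17295371 - 2758)/(-19700 - 11668) = -47718593511/17295371/(-31368) = -47718593511/17295371*(-1/31368) = 15906197837/180840399176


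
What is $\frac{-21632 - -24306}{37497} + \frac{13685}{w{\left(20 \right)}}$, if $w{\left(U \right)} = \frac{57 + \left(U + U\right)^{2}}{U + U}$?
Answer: $\frac{20530288618}{62132529} \approx 330.43$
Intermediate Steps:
$w{\left(U \right)} = \frac{57 + 4 U^{2}}{2 U}$ ($w{\left(U \right)} = \frac{57 + \left(2 U\right)^{2}}{2 U} = \left(57 + 4 U^{2}\right) \frac{1}{2 U} = \frac{57 + 4 U^{2}}{2 U}$)
$\frac{-21632 - -24306}{37497} + \frac{13685}{w{\left(20 \right)}} = \frac{-21632 - -24306}{37497} + \frac{13685}{2 \cdot 20 + \frac{57}{2 \cdot 20}} = \left(-21632 + 24306\right) \frac{1}{37497} + \frac{13685}{40 + \frac{57}{2} \cdot \frac{1}{20}} = 2674 \cdot \frac{1}{37497} + \frac{13685}{40 + \frac{57}{40}} = \frac{2674}{37497} + \frac{13685}{\frac{1657}{40}} = \frac{2674}{37497} + 13685 \cdot \frac{40}{1657} = \frac{2674}{37497} + \frac{547400}{1657} = \frac{20530288618}{62132529}$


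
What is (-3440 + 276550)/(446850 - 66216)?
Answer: 136555/190317 ≈ 0.71751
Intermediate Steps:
(-3440 + 276550)/(446850 - 66216) = 273110/380634 = 273110*(1/380634) = 136555/190317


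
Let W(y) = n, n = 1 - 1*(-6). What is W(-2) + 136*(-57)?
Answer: -7745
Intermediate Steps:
n = 7 (n = 1 + 6 = 7)
W(y) = 7
W(-2) + 136*(-57) = 7 + 136*(-57) = 7 - 7752 = -7745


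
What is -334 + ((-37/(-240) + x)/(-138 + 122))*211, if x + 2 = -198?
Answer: 8837633/3840 ≈ 2301.5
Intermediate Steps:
x = -200 (x = -2 - 198 = -200)
-334 + ((-37/(-240) + x)/(-138 + 122))*211 = -334 + ((-37/(-240) - 200)/(-138 + 122))*211 = -334 + ((-37*(-1/240) - 200)/(-16))*211 = -334 + ((37/240 - 200)*(-1/16))*211 = -334 - 47963/240*(-1/16)*211 = -334 + (47963/3840)*211 = -334 + 10120193/3840 = 8837633/3840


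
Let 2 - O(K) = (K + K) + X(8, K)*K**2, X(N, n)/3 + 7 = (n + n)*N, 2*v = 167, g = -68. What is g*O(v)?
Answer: 1890299751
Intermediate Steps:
v = 167/2 (v = (1/2)*167 = 167/2 ≈ 83.500)
X(N, n) = -21 + 6*N*n (X(N, n) = -21 + 3*((n + n)*N) = -21 + 3*((2*n)*N) = -21 + 3*(2*N*n) = -21 + 6*N*n)
O(K) = 2 - 2*K - K**2*(-21 + 48*K) (O(K) = 2 - ((K + K) + (-21 + 6*8*K)*K**2) = 2 - (2*K + (-21 + 48*K)*K**2) = 2 - (2*K + K**2*(-21 + 48*K)) = 2 + (-2*K - K**2*(-21 + 48*K)) = 2 - 2*K - K**2*(-21 + 48*K))
g*O(v) = -68*(2 - 2*167/2 + (167/2)**2*(21 - 48*167/2)) = -68*(2 - 167 + 27889*(21 - 4008)/4) = -68*(2 - 167 + (27889/4)*(-3987)) = -68*(2 - 167 - 111193443/4) = -68*(-111194103/4) = 1890299751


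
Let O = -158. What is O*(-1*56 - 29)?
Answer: 13430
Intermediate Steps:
O*(-1*56 - 29) = -158*(-1*56 - 29) = -158*(-56 - 29) = -158*(-85) = 13430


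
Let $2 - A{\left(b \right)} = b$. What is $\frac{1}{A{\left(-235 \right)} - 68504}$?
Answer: $- \frac{1}{68267} \approx -1.4648 \cdot 10^{-5}$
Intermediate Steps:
$A{\left(b \right)} = 2 - b$
$\frac{1}{A{\left(-235 \right)} - 68504} = \frac{1}{\left(2 - -235\right) - 68504} = \frac{1}{\left(2 + 235\right) - 68504} = \frac{1}{237 - 68504} = \frac{1}{-68267} = - \frac{1}{68267}$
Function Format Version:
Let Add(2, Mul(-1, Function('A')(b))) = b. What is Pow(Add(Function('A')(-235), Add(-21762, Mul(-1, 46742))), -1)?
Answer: Rational(-1, 68267) ≈ -1.4648e-5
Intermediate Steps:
Function('A')(b) = Add(2, Mul(-1, b))
Pow(Add(Function('A')(-235), Add(-21762, Mul(-1, 46742))), -1) = Pow(Add(Add(2, Mul(-1, -235)), Add(-21762, Mul(-1, 46742))), -1) = Pow(Add(Add(2, 235), Add(-21762, -46742)), -1) = Pow(Add(237, -68504), -1) = Pow(-68267, -1) = Rational(-1, 68267)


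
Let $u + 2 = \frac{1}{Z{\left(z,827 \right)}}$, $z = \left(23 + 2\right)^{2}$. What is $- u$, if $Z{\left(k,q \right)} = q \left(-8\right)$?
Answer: $\frac{13233}{6616} \approx 2.0002$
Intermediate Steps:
$z = 625$ ($z = 25^{2} = 625$)
$Z{\left(k,q \right)} = - 8 q$
$u = - \frac{13233}{6616}$ ($u = -2 + \frac{1}{\left(-8\right) 827} = -2 + \frac{1}{-6616} = -2 - \frac{1}{6616} = - \frac{13233}{6616} \approx -2.0002$)
$- u = \left(-1\right) \left(- \frac{13233}{6616}\right) = \frac{13233}{6616}$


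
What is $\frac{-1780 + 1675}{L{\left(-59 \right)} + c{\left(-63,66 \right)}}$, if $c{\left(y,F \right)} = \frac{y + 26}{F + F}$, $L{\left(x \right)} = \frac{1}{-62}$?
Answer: $\frac{429660}{1213} \approx 354.21$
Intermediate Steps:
$L{\left(x \right)} = - \frac{1}{62}$
$c{\left(y,F \right)} = \frac{26 + y}{2 F}$
$\frac{-1780 + 1675}{L{\left(-59 \right)} + c{\left(-63,66 \right)}} = \frac{-1780 + 1675}{- \frac{1}{62} + \frac{26 - 63}{2 \cdot 66}} = - \frac{105}{- \frac{1}{62} + \frac{1}{2} \cdot \frac{1}{66} \left(-37\right)} = - \frac{105}{- \frac{1}{62} - \frac{37}{132}} = - \frac{105}{- \frac{1213}{4092}} = \left(-105\right) \left(- \frac{4092}{1213}\right) = \frac{429660}{1213}$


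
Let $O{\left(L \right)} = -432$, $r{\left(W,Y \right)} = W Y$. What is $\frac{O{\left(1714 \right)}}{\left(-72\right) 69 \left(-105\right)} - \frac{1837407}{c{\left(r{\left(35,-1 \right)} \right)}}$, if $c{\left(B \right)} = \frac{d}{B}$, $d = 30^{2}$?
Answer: $\frac{46016837}{644} \approx 71455.0$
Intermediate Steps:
$d = 900$
$c{\left(B \right)} = \frac{900}{B}$
$\frac{O{\left(1714 \right)}}{\left(-72\right) 69 \left(-105\right)} - \frac{1837407}{c{\left(r{\left(35,-1 \right)} \right)}} = - \frac{432}{\left(-72\right) 69 \left(-105\right)} - \frac{1837407}{900 \frac{1}{35 \left(-1\right)}} = - \frac{432}{\left(-4968\right) \left(-105\right)} - \frac{1837407}{900 \frac{1}{-35}} = - \frac{432}{521640} - \frac{1837407}{900 \left(- \frac{1}{35}\right)} = \left(-432\right) \frac{1}{521640} - \frac{1837407}{- \frac{180}{7}} = - \frac{2}{2415} - - \frac{4287283}{60} = - \frac{2}{2415} + \frac{4287283}{60} = \frac{46016837}{644}$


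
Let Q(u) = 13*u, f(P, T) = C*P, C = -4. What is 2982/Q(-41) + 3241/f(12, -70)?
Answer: -1870589/25584 ≈ -73.116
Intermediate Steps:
f(P, T) = -4*P
2982/Q(-41) + 3241/f(12, -70) = 2982/((13*(-41))) + 3241/((-4*12)) = 2982/(-533) + 3241/(-48) = 2982*(-1/533) + 3241*(-1/48) = -2982/533 - 3241/48 = -1870589/25584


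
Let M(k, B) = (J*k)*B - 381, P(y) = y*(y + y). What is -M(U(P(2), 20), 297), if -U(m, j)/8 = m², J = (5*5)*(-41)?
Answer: -155865219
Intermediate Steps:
J = -1025 (J = 25*(-41) = -1025)
P(y) = 2*y² (P(y) = y*(2*y) = 2*y²)
U(m, j) = -8*m²
M(k, B) = -381 - 1025*B*k (M(k, B) = (-1025*k)*B - 381 = -1025*B*k - 381 = -381 - 1025*B*k)
-M(U(P(2), 20), 297) = -(-381 - 1025*297*(-8*(2*2²)²)) = -(-381 - 1025*297*(-8*(2*4)²)) = -(-381 - 1025*297*(-8*8²)) = -(-381 - 1025*297*(-8*64)) = -(-381 - 1025*297*(-512)) = -(-381 + 155865600) = -1*155865219 = -155865219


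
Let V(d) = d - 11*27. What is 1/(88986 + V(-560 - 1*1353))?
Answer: 1/86776 ≈ 1.1524e-5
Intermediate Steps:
V(d) = -297 + d (V(d) = d - 297 = -297 + d)
1/(88986 + V(-560 - 1*1353)) = 1/(88986 + (-297 + (-560 - 1*1353))) = 1/(88986 + (-297 + (-560 - 1353))) = 1/(88986 + (-297 - 1913)) = 1/(88986 - 2210) = 1/86776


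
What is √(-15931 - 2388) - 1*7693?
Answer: -7693 + I*√18319 ≈ -7693.0 + 135.35*I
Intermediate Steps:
√(-15931 - 2388) - 1*7693 = √(-18319) - 7693 = I*√18319 - 7693 = -7693 + I*√18319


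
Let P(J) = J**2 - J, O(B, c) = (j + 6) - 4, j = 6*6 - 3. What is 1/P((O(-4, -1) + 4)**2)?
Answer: 1/2311920 ≈ 4.3254e-7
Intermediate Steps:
j = 33 (j = 36 - 3 = 33)
O(B, c) = 35 (O(B, c) = (33 + 6) - 4 = 39 - 4 = 35)
1/P((O(-4, -1) + 4)**2) = 1/((35 + 4)**2*(-1 + (35 + 4)**2)) = 1/(39**2*(-1 + 39**2)) = 1/(1521*(-1 + 1521)) = 1/(1521*1520) = 1/2311920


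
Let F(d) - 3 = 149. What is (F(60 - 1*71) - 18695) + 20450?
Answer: 1907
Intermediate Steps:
F(d) = 152 (F(d) = 3 + 149 = 152)
(F(60 - 1*71) - 18695) + 20450 = (152 - 18695) + 20450 = -18543 + 20450 = 1907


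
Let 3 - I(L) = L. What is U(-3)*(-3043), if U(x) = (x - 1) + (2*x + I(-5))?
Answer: 6086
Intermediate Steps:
I(L) = 3 - L
U(x) = 7 + 3*x (U(x) = (x - 1) + (2*x + (3 - 1*(-5))) = (-1 + x) + (2*x + (3 + 5)) = (-1 + x) + (2*x + 8) = (-1 + x) + (8 + 2*x) = 7 + 3*x)
U(-3)*(-3043) = (7 + 3*(-3))*(-3043) = (7 - 9)*(-3043) = -2*(-3043) = 6086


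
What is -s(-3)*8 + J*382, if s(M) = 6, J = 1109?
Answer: 423590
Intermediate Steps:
-s(-3)*8 + J*382 = -1*6*8 + 1109*382 = -6*8 + 423638 = -48 + 423638 = 423590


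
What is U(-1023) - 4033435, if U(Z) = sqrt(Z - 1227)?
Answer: -4033435 + 15*I*sqrt(10) ≈ -4.0334e+6 + 47.434*I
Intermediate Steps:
U(Z) = sqrt(-1227 + Z)
U(-1023) - 4033435 = sqrt(-1227 - 1023) - 4033435 = sqrt(-2250) - 4033435 = 15*I*sqrt(10) - 4033435 = -4033435 + 15*I*sqrt(10)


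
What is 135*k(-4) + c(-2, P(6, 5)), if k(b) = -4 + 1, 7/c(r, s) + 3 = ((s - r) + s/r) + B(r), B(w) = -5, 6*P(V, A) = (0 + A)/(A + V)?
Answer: -319659/787 ≈ -406.17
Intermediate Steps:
P(V, A) = A/(6*(A + V)) (P(V, A) = ((0 + A)/(A + V))/6 = (A/(A + V))/6 = A/(6*(A + V)))
c(r, s) = 7/(-8 + s - r + s/r) (c(r, s) = 7/(-3 + (((s - r) + s/r) - 5)) = 7/(-3 + ((s - r + s/r) - 5)) = 7/(-3 + (-5 + s - r + s/r)) = 7/(-8 + s - r + s/r))
k(b) = -3
135*k(-4) + c(-2, P(6, 5)) = 135*(-3) + 7*(-2)/((⅙)*5/(5 + 6) - 1*(-2)² - 8*(-2) - 5/(3*(5 + 6))) = -405 + 7*(-2)/((⅙)*5/11 - 1*4 + 16 - 5/(3*11)) = -405 + 7*(-2)/((⅙)*5*(1/11) - 4 + 16 - 5/(3*11)) = -405 + 7*(-2)/(5/66 - 4 + 16 - 2*5/66) = -405 + 7*(-2)/(5/66 - 4 + 16 - 5/33) = -405 + 7*(-2)/(787/66) = -405 + 7*(-2)*(66/787) = -405 - 924/787 = -319659/787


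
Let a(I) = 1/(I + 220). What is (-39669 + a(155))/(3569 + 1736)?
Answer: -14875874/1989375 ≈ -7.4777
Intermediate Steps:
a(I) = 1/(220 + I)
(-39669 + a(155))/(3569 + 1736) = (-39669 + 1/(220 + 155))/(3569 + 1736) = (-39669 + 1/375)/5305 = (-39669 + 1/375)*(1/5305) = -14875874/375*1/5305 = -14875874/1989375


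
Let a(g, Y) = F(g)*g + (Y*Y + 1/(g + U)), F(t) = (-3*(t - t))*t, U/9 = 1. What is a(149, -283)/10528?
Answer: 12654063/1663424 ≈ 7.6072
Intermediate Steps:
U = 9 (U = 9*1 = 9)
F(t) = 0 (F(t) = (-3*0)*t = 0*t = 0)
a(g, Y) = Y**2 + 1/(9 + g) (a(g, Y) = 0*g + (Y*Y + 1/(g + 9)) = 0 + (Y**2 + 1/(9 + g)) = Y**2 + 1/(9 + g))
a(149, -283)/10528 = ((1 + 9*(-283)**2 + 149*(-283)**2)/(9 + 149))/10528 = ((1 + 9*80089 + 149*80089)/158)*(1/10528) = ((1 + 720801 + 11933261)/158)*(1/10528) = ((1/158)*12654063)*(1/10528) = (12654063/158)*(1/10528) = 12654063/1663424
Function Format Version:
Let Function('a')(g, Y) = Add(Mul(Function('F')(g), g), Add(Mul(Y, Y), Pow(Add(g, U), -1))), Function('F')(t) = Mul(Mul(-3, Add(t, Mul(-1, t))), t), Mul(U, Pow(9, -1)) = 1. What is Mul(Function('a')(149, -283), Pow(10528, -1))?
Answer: Rational(12654063, 1663424) ≈ 7.6072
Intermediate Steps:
U = 9 (U = Mul(9, 1) = 9)
Function('F')(t) = 0 (Function('F')(t) = Mul(Mul(-3, 0), t) = Mul(0, t) = 0)
Function('a')(g, Y) = Add(Pow(Y, 2), Pow(Add(9, g), -1)) (Function('a')(g, Y) = Add(Mul(0, g), Add(Mul(Y, Y), Pow(Add(g, 9), -1))) = Add(0, Add(Pow(Y, 2), Pow(Add(9, g), -1))) = Add(Pow(Y, 2), Pow(Add(9, g), -1)))
Mul(Function('a')(149, -283), Pow(10528, -1)) = Mul(Mul(Pow(Add(9, 149), -1), Add(1, Mul(9, Pow(-283, 2)), Mul(149, Pow(-283, 2)))), Pow(10528, -1)) = Mul(Mul(Pow(158, -1), Add(1, Mul(9, 80089), Mul(149, 80089))), Rational(1, 10528)) = Mul(Mul(Rational(1, 158), Add(1, 720801, 11933261)), Rational(1, 10528)) = Mul(Mul(Rational(1, 158), 12654063), Rational(1, 10528)) = Mul(Rational(12654063, 158), Rational(1, 10528)) = Rational(12654063, 1663424)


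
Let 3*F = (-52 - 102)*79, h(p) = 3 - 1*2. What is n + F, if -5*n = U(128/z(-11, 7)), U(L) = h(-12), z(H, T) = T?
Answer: -60833/15 ≈ -4055.5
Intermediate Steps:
h(p) = 1 (h(p) = 3 - 2 = 1)
F = -12166/3 (F = ((-52 - 102)*79)/3 = (-154*79)/3 = (1/3)*(-12166) = -12166/3 ≈ -4055.3)
U(L) = 1
n = -1/5 (n = -1/5*1 = -1/5 ≈ -0.20000)
n + F = -1/5 - 12166/3 = -60833/15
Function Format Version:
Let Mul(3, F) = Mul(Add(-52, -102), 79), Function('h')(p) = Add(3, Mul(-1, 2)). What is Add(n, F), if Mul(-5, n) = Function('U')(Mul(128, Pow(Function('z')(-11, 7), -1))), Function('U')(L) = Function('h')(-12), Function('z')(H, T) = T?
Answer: Rational(-60833, 15) ≈ -4055.5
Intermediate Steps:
Function('h')(p) = 1 (Function('h')(p) = Add(3, -2) = 1)
F = Rational(-12166, 3) (F = Mul(Rational(1, 3), Mul(Add(-52, -102), 79)) = Mul(Rational(1, 3), Mul(-154, 79)) = Mul(Rational(1, 3), -12166) = Rational(-12166, 3) ≈ -4055.3)
Function('U')(L) = 1
n = Rational(-1, 5) (n = Mul(Rational(-1, 5), 1) = Rational(-1, 5) ≈ -0.20000)
Add(n, F) = Add(Rational(-1, 5), Rational(-12166, 3)) = Rational(-60833, 15)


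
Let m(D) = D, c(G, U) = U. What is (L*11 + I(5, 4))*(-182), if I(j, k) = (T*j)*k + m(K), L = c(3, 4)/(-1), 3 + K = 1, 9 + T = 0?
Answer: 41132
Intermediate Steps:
T = -9 (T = -9 + 0 = -9)
K = -2 (K = -3 + 1 = -2)
L = -4 (L = 4/(-1) = 4*(-1) = -4)
I(j, k) = -2 - 9*j*k (I(j, k) = (-9*j)*k - 2 = -9*j*k - 2 = -2 - 9*j*k)
(L*11 + I(5, 4))*(-182) = (-4*11 + (-2 - 9*5*4))*(-182) = (-44 + (-2 - 180))*(-182) = (-44 - 182)*(-182) = -226*(-182) = 41132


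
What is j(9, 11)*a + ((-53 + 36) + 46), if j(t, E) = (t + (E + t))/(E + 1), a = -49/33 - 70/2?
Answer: -5858/99 ≈ -59.172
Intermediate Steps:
a = -1204/33 (a = -49*1/33 - 70*½ = -49/33 - 35 = -1204/33 ≈ -36.485)
j(t, E) = (E + 2*t)/(1 + E)
j(9, 11)*a + ((-53 + 36) + 46) = ((11 + 2*9)/(1 + 11))*(-1204/33) + ((-53 + 36) + 46) = ((11 + 18)/12)*(-1204/33) + (-17 + 46) = ((1/12)*29)*(-1204/33) + 29 = (29/12)*(-1204/33) + 29 = -8729/99 + 29 = -5858/99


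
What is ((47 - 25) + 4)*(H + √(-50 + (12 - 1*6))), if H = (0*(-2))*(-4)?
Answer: 52*I*√11 ≈ 172.46*I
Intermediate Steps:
H = 0 (H = 0*(-4) = 0)
((47 - 25) + 4)*(H + √(-50 + (12 - 1*6))) = ((47 - 25) + 4)*(0 + √(-50 + (12 - 1*6))) = (22 + 4)*(0 + √(-50 + (12 - 6))) = 26*(0 + √(-50 + 6)) = 26*(0 + √(-44)) = 26*(0 + 2*I*√11) = 26*(2*I*√11) = 52*I*√11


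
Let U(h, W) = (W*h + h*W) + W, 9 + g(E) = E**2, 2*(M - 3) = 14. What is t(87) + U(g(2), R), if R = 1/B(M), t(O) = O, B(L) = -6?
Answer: 177/2 ≈ 88.500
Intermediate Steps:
M = 10 (M = 3 + (1/2)*14 = 3 + 7 = 10)
R = -1/6 (R = 1/(-6) = -1/6 ≈ -0.16667)
g(E) = -9 + E**2
U(h, W) = W + 2*W*h (U(h, W) = (W*h + W*h) + W = 2*W*h + W = W + 2*W*h)
t(87) + U(g(2), R) = 87 - (1 + 2*(-9 + 2**2))/6 = 87 - (1 + 2*(-9 + 4))/6 = 87 - (1 + 2*(-5))/6 = 87 - (1 - 10)/6 = 87 - 1/6*(-9) = 87 + 3/2 = 177/2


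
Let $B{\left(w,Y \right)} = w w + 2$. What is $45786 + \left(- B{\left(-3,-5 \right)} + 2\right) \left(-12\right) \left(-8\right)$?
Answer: $44922$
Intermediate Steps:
$B{\left(w,Y \right)} = 2 + w^{2}$ ($B{\left(w,Y \right)} = w^{2} + 2 = 2 + w^{2}$)
$45786 + \left(- B{\left(-3,-5 \right)} + 2\right) \left(-12\right) \left(-8\right) = 45786 + \left(- (2 + \left(-3\right)^{2}) + 2\right) \left(-12\right) \left(-8\right) = 45786 + \left(- (2 + 9) + 2\right) \left(-12\right) \left(-8\right) = 45786 + \left(\left(-1\right) 11 + 2\right) \left(-12\right) \left(-8\right) = 45786 + \left(-11 + 2\right) \left(-12\right) \left(-8\right) = 45786 + \left(-9\right) \left(-12\right) \left(-8\right) = 45786 + 108 \left(-8\right) = 45786 - 864 = 44922$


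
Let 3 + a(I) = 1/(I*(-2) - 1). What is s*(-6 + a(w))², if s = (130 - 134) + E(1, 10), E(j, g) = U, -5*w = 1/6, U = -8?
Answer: -59643/49 ≈ -1217.2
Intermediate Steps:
w = -1/30 (w = -⅕/6 = -⅕*⅙ = -1/30 ≈ -0.033333)
E(j, g) = -8
a(I) = -3 + 1/(-1 - 2*I) (a(I) = -3 + 1/(I*(-2) - 1) = -3 + 1/(-2*I - 1) = -3 + 1/(-1 - 2*I))
s = -12 (s = (130 - 134) - 8 = -4 - 8 = -12)
s*(-6 + a(w))² = -12*(-6 + 2*(-2 - 3*(-1/30))/(1 + 2*(-1/30)))² = -12*(-6 + 2*(-2 + ⅒)/(1 - 1/15))² = -12*(-6 + 2*(-19/10)/(14/15))² = -12*(-6 + 2*(15/14)*(-19/10))² = -12*(-6 - 57/14)² = -12*(-141/14)² = -12*19881/196 = -59643/49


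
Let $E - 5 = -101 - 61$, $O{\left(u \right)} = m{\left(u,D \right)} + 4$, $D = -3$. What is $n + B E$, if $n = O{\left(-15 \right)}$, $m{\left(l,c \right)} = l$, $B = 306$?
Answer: $-48053$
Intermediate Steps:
$O{\left(u \right)} = 4 + u$ ($O{\left(u \right)} = u + 4 = 4 + u$)
$n = -11$ ($n = 4 - 15 = -11$)
$E = -157$ ($E = 5 - 162 = -157$)
$n + B E = -11 + 306 \left(-157\right) = -11 - 48042 = -48053$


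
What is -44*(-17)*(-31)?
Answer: -23188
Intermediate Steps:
-44*(-17)*(-31) = 748*(-31) = -23188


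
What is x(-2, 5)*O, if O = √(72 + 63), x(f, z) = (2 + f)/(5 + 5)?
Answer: 0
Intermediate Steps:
x(f, z) = ⅕ + f/10 (x(f, z) = (2 + f)/10 = (2 + f)*(⅒) = ⅕ + f/10)
O = 3*√15 (O = √135 = 3*√15 ≈ 11.619)
x(-2, 5)*O = (⅕ + (⅒)*(-2))*(3*√15) = (⅕ - ⅕)*(3*√15) = 0*(3*√15) = 0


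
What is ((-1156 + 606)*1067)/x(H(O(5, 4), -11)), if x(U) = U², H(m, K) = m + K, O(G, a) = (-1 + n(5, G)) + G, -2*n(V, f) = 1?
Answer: -93896/9 ≈ -10433.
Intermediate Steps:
n(V, f) = -½ (n(V, f) = -½*1 = -½)
O(G, a) = -3/2 + G (O(G, a) = (-1 - ½) + G = -3/2 + G)
H(m, K) = K + m
((-1156 + 606)*1067)/x(H(O(5, 4), -11)) = ((-1156 + 606)*1067)/((-11 + (-3/2 + 5))²) = (-550*1067)/((-11 + 7/2)²) = -586850/((-15/2)²) = -586850/225/4 = -586850*4/225 = -93896/9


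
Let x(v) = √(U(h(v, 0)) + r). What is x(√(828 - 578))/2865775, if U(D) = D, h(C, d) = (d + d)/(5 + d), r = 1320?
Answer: 2*√330/2865775 ≈ 1.2678e-5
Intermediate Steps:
h(C, d) = 2*d/(5 + d) (h(C, d) = (2*d)/(5 + d) = 2*d/(5 + d))
x(v) = 2*√330 (x(v) = √(2*0/(5 + 0) + 1320) = √(2*0/5 + 1320) = √(2*0*(⅕) + 1320) = √(0 + 1320) = √1320 = 2*√330)
x(√(828 - 578))/2865775 = (2*√330)/2865775 = (2*√330)*(1/2865775) = 2*√330/2865775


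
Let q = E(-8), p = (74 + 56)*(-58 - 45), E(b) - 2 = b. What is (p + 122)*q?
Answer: 79608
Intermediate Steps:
E(b) = 2 + b
p = -13390 (p = 130*(-103) = -13390)
q = -6 (q = 2 - 8 = -6)
(p + 122)*q = (-13390 + 122)*(-6) = -13268*(-6) = 79608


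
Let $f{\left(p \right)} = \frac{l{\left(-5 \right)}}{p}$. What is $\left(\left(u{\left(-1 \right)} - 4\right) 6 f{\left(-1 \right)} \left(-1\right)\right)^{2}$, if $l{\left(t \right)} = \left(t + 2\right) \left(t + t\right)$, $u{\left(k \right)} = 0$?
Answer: $518400$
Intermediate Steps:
$l{\left(t \right)} = 2 t \left(2 + t\right)$ ($l{\left(t \right)} = \left(2 + t\right) 2 t = 2 t \left(2 + t\right)$)
$f{\left(p \right)} = \frac{30}{p}$ ($f{\left(p \right)} = \frac{2 \left(-5\right) \left(2 - 5\right)}{p} = \frac{2 \left(-5\right) \left(-3\right)}{p} = \frac{30}{p}$)
$\left(\left(u{\left(-1 \right)} - 4\right) 6 f{\left(-1 \right)} \left(-1\right)\right)^{2} = \left(\left(0 - 4\right) 6 \frac{30}{-1} \left(-1\right)\right)^{2} = \left(\left(-4\right) 6 \cdot 30 \left(-1\right) \left(-1\right)\right)^{2} = \left(\left(-24\right) \left(-30\right) \left(-1\right)\right)^{2} = \left(720 \left(-1\right)\right)^{2} = \left(-720\right)^{2} = 518400$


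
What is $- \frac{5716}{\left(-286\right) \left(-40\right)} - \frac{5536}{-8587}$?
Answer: $\frac{3562137}{24558820} \approx 0.14505$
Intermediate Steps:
$- \frac{5716}{\left(-286\right) \left(-40\right)} - \frac{5536}{-8587} = - \frac{5716}{11440} - - \frac{5536}{8587} = \left(-5716\right) \frac{1}{11440} + \frac{5536}{8587} = - \frac{1429}{2860} + \frac{5536}{8587} = \frac{3562137}{24558820}$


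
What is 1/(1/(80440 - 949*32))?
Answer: 50072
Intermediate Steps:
1/(1/(80440 - 949*32)) = 1/(1/(80440 - 30368)) = 1/(1/50072) = 50072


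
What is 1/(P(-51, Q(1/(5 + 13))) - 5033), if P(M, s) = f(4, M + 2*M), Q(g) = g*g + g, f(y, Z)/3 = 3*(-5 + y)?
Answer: -1/5042 ≈ -0.00019833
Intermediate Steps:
f(y, Z) = -45 + 9*y (f(y, Z) = 3*(3*(-5 + y)) = 3*(-15 + 3*y) = -45 + 9*y)
Q(g) = g + g² (Q(g) = g² + g = g + g²)
P(M, s) = -9 (P(M, s) = -45 + 9*4 = -45 + 36 = -9)
1/(P(-51, Q(1/(5 + 13))) - 5033) = 1/(-9 - 5033) = 1/(-5042) = -1/5042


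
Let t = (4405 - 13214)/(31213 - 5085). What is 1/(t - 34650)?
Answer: -1136/39362783 ≈ -2.8860e-5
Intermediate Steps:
t = -383/1136 (t = -8809/26128 = -8809*1/26128 = -383/1136 ≈ -0.33715)
1/(t - 34650) = 1/(-383/1136 - 34650) = 1/(-39362783/1136) = -1136/39362783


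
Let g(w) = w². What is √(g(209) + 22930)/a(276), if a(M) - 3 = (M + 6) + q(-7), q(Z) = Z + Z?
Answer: √66611/271 ≈ 0.95237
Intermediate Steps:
q(Z) = 2*Z
a(M) = -5 + M (a(M) = 3 + ((M + 6) + 2*(-7)) = 3 + ((6 + M) - 14) = 3 + (-8 + M) = -5 + M)
√(g(209) + 22930)/a(276) = √(209² + 22930)/(-5 + 276) = √(43681 + 22930)/271 = √66611*(1/271) = √66611/271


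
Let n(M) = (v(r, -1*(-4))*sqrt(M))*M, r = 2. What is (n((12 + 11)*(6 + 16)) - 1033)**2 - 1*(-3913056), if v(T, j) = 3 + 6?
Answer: 10498871641 - 9408564*sqrt(506) ≈ 1.0287e+10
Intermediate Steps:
v(T, j) = 9
n(M) = 9*M**(3/2) (n(M) = (9*sqrt(M))*M = 9*M**(3/2))
(n((12 + 11)*(6 + 16)) - 1033)**2 - 1*(-3913056) = (9*((12 + 11)*(6 + 16))**(3/2) - 1033)**2 - 1*(-3913056) = (9*(23*22)**(3/2) - 1033)**2 + 3913056 = (9*506**(3/2) - 1033)**2 + 3913056 = (9*(506*sqrt(506)) - 1033)**2 + 3913056 = (4554*sqrt(506) - 1033)**2 + 3913056 = (-1033 + 4554*sqrt(506))**2 + 3913056 = 3913056 + (-1033 + 4554*sqrt(506))**2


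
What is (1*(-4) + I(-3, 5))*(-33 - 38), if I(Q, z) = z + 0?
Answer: -71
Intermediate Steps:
I(Q, z) = z
(1*(-4) + I(-3, 5))*(-33 - 38) = (1*(-4) + 5)*(-33 - 38) = (-4 + 5)*(-71) = 1*(-71) = -71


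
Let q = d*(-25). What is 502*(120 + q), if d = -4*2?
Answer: 160640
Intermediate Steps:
d = -8
q = 200 (q = -8*(-25) = 200)
502*(120 + q) = 502*(120 + 200) = 502*320 = 160640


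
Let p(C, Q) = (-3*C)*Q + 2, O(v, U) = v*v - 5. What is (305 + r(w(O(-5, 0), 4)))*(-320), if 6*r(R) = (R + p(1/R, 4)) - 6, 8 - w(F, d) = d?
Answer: -97440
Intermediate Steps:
O(v, U) = -5 + v² (O(v, U) = v² - 5 = -5 + v²)
w(F, d) = 8 - d
p(C, Q) = 2 - 3*C*Q (p(C, Q) = -3*C*Q + 2 = 2 - 3*C*Q)
r(R) = -⅔ - 2/R + R/6 (r(R) = ((R + (2 - 3*1/R*4)) - 6)/6 = ((R + (2 - 3*4/R)) - 6)/6 = ((R + (2 - 12/R)) - 6)/6 = ((2 + R - 12/R) - 6)/6 = (-4 + R - 12/R)/6 = -⅔ - 2/R + R/6)
(305 + r(w(O(-5, 0), 4)))*(-320) = (305 + (-⅔ - 2/(8 - 1*4) + (8 - 1*4)/6))*(-320) = (305 + (-⅔ - 2/(8 - 4) + (8 - 4)/6))*(-320) = (305 + (-⅔ - 2/4 + (⅙)*4))*(-320) = (305 + (-⅔ - 2*¼ + ⅔))*(-320) = (305 + (-⅔ - ½ + ⅔))*(-320) = (305 - ½)*(-320) = (609/2)*(-320) = -97440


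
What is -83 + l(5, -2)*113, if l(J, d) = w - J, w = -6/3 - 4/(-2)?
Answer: -648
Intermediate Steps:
w = 0 (w = -6*1/3 - 4*(-1/2) = -2 + 2 = 0)
l(J, d) = -J (l(J, d) = 0 - J = -J)
-83 + l(5, -2)*113 = -83 - 1*5*113 = -83 - 5*113 = -83 - 565 = -648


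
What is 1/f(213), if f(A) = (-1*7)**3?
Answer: -1/343 ≈ -0.0029155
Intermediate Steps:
f(A) = -343 (f(A) = (-7)**3 = -343)
1/f(213) = 1/(-343) = -1/343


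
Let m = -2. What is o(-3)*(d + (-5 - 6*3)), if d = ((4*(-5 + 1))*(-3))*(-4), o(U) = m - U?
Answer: -215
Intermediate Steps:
o(U) = -2 - U
d = -192 (d = ((4*(-4))*(-3))*(-4) = -16*(-3)*(-4) = 48*(-4) = -192)
o(-3)*(d + (-5 - 6*3)) = (-2 - 1*(-3))*(-192 + (-5 - 6*3)) = (-2 + 3)*(-192 + (-5 - 18)) = 1*(-192 - 23) = 1*(-215) = -215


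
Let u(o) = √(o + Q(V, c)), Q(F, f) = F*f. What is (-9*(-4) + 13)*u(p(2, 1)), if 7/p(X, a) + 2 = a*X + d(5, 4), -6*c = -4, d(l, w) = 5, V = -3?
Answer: 49*I*√15/5 ≈ 37.955*I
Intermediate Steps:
c = ⅔ (c = -⅙*(-4) = ⅔ ≈ 0.66667)
p(X, a) = 7/(3 + X*a) (p(X, a) = 7/(-2 + (a*X + 5)) = 7/(-2 + (X*a + 5)) = 7/(-2 + (5 + X*a)) = 7/(3 + X*a))
u(o) = √(-2 + o) (u(o) = √(o - 3*⅔) = √(o - 2) = √(-2 + o))
(-9*(-4) + 13)*u(p(2, 1)) = (-9*(-4) + 13)*√(-2 + 7/(3 + 2*1)) = (36 + 13)*√(-2 + 7/(3 + 2)) = 49*√(-2 + 7/5) = 49*√(-⅗) = 49*(I*√15/5) = 49*I*√15/5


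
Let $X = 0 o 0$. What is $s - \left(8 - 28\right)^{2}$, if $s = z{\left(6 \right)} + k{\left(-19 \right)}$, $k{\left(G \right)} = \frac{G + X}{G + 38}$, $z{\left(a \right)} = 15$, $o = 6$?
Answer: $-386$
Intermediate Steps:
$X = 0$ ($X = 0 \cdot 6 \cdot 0 = 0 \cdot 0 = 0$)
$k{\left(G \right)} = \frac{G}{38 + G}$ ($k{\left(G \right)} = \frac{G + 0}{G + 38} = \frac{G}{38 + G}$)
$s = 14$ ($s = 15 - \frac{19}{38 - 19} = 15 - \frac{19}{19} = 15 - 1 = 14$)
$s - \left(8 - 28\right)^{2} = 14 - \left(8 - 28\right)^{2} = 14 - \left(-20\right)^{2} = 14 - 400 = -386$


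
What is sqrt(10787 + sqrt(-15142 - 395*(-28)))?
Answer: sqrt(10787 + I*sqrt(4082)) ≈ 103.86 + 0.3076*I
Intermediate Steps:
sqrt(10787 + sqrt(-15142 - 395*(-28))) = sqrt(10787 + sqrt(-15142 + 11060)) = sqrt(10787 + sqrt(-4082)) = sqrt(10787 + I*sqrt(4082))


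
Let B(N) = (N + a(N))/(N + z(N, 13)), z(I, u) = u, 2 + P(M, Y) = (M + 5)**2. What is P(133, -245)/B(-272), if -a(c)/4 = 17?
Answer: 2465939/170 ≈ 14506.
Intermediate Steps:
P(M, Y) = -2 + (5 + M)**2 (P(M, Y) = -2 + (M + 5)**2 = -2 + (5 + M)**2)
a(c) = -68 (a(c) = -4*17 = -68)
B(N) = (-68 + N)/(13 + N) (B(N) = (N - 68)/(N + 13) = (-68 + N)/(13 + N))
P(133, -245)/B(-272) = (-2 + (5 + 133)**2)/(((-68 - 272)/(13 - 272))) = (-2 + 138**2)/((-340/(-259))) = (-2 + 19044)/((-1/259*(-340))) = 19042/(340/259) = 19042*(259/340) = 2465939/170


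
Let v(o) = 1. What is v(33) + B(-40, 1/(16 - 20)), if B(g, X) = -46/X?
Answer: 185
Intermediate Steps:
v(33) + B(-40, 1/(16 - 20)) = 1 - 46/(1/(16 - 20)) = 1 - 46/(1/(-4)) = 1 - 46/(-¼) = 1 - 46*(-4) = 1 + 184 = 185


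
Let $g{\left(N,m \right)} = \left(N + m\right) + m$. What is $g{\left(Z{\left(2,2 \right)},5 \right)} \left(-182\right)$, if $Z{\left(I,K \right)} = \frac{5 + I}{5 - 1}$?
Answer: $- \frac{4277}{2} \approx -2138.5$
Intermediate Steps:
$Z{\left(I,K \right)} = \frac{5}{4} + \frac{I}{4}$ ($Z{\left(I,K \right)} = \frac{5 + I}{4} = \left(5 + I\right) \frac{1}{4} = \frac{5}{4} + \frac{I}{4}$)
$g{\left(N,m \right)} = N + 2 m$
$g{\left(Z{\left(2,2 \right)},5 \right)} \left(-182\right) = \left(\left(\frac{5}{4} + \frac{1}{4} \cdot 2\right) + 2 \cdot 5\right) \left(-182\right) = \left(\left(\frac{5}{4} + \frac{1}{2}\right) + 10\right) \left(-182\right) = \left(\frac{7}{4} + 10\right) \left(-182\right) = \frac{47}{4} \left(-182\right) = - \frac{4277}{2}$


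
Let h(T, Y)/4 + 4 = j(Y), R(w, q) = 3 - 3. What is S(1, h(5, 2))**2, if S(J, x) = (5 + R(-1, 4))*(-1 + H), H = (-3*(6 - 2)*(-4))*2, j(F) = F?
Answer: 225625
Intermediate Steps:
R(w, q) = 0
h(T, Y) = -16 + 4*Y
H = 96 (H = (-3*4*(-4))*2 = -12*(-4)*2 = 48*2 = 96)
S(J, x) = 475 (S(J, x) = (5 + 0)*(-1 + 96) = 5*95 = 475)
S(1, h(5, 2))**2 = 475**2 = 225625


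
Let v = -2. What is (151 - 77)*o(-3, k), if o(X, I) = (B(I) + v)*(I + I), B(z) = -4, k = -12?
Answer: 10656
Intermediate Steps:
o(X, I) = -12*I (o(X, I) = (-4 - 2)*(I + I) = -12*I)
(151 - 77)*o(-3, k) = (151 - 77)*(-12*(-12)) = 74*144 = 10656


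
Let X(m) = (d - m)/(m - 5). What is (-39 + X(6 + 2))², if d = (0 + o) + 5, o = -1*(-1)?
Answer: 14161/9 ≈ 1573.4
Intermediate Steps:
o = 1
d = 6 (d = (0 + 1) + 5 = 1 + 5 = 6)
X(m) = (6 - m)/(-5 + m) (X(m) = (6 - m)/(m - 5) = (6 - m)/(-5 + m))
(-39 + X(6 + 2))² = (-39 + (6 - (6 + 2))/(-5 + (6 + 2)))² = (-39 + (6 - 1*8)/(-5 + 8))² = (-39 + (6 - 8)/3)² = (-39 + (⅓)*(-2))² = (-39 - ⅔)² = (-119/3)² = 14161/9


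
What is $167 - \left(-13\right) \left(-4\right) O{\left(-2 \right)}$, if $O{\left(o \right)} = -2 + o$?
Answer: $375$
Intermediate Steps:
$167 - \left(-13\right) \left(-4\right) O{\left(-2 \right)} = 167 - \left(-13\right) \left(-4\right) \left(-2 - 2\right) = 167 - 52 \left(-4\right) = 167 - -208 = 167 + 208 = 375$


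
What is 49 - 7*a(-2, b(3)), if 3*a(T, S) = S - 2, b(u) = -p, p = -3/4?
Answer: 623/12 ≈ 51.917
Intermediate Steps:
p = -3/4 (p = -3*1/4 = -3/4 ≈ -0.75000)
b(u) = 3/4 (b(u) = -1*(-3/4) = 3/4)
a(T, S) = -2/3 + S/3 (a(T, S) = (S - 2)/3 = (-2 + S)/3 = -2/3 + S/3)
49 - 7*a(-2, b(3)) = 49 - 7*(-2/3 + (1/3)*(3/4)) = 49 - 7*(-2/3 + 1/4) = 49 - 7*(-5/12) = 49 + 35/12 = 623/12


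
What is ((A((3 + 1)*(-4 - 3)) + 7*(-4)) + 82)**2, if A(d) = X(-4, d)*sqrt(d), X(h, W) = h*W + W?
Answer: -194652 + 18144*I*sqrt(7) ≈ -1.9465e+5 + 48005.0*I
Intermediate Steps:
X(h, W) = W + W*h (X(h, W) = W*h + W = W + W*h)
A(d) = -3*d**(3/2) (A(d) = (d*(1 - 4))*sqrt(d) = (d*(-3))*sqrt(d) = (-3*d)*sqrt(d) = -3*d**(3/2))
((A((3 + 1)*(-4 - 3)) + 7*(-4)) + 82)**2 = ((-3*(-4 - 3)**(3/2)*(3 + 1)**(3/2) + 7*(-4)) + 82)**2 = ((-3*(-56*I*sqrt(7)) - 28) + 82)**2 = ((-(-168)*I*sqrt(7) - 28) + 82)**2 = ((168*I*sqrt(7) - 28) + 82)**2 = ((-28 + 168*I*sqrt(7)) + 82)**2 = (54 + 168*I*sqrt(7))**2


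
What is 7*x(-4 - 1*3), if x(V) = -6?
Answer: -42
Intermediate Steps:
7*x(-4 - 1*3) = 7*(-6) = -42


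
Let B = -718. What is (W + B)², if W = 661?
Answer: 3249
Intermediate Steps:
(W + B)² = (661 - 718)² = (-57)² = 3249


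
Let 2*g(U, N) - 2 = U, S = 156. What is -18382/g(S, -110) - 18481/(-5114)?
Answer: -92545549/404006 ≈ -229.07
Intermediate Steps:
g(U, N) = 1 + U/2
-18382/g(S, -110) - 18481/(-5114) = -18382/(1 + (½)*156) - 18481/(-5114) = -18382/(1 + 78) - 18481*(-1/5114) = -18382/79 + 18481/5114 = -92545549/404006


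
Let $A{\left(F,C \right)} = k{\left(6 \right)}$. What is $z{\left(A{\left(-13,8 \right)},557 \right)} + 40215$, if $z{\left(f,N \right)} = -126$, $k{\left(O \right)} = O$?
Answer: $40089$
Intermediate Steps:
$A{\left(F,C \right)} = 6$
$z{\left(A{\left(-13,8 \right)},557 \right)} + 40215 = -126 + 40215 = 40089$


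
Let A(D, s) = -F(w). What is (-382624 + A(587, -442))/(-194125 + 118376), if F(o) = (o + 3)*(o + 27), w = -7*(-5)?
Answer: 384980/75749 ≈ 5.0823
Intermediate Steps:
w = 35
F(o) = (3 + o)*(27 + o)
A(D, s) = -2356 (A(D, s) = -(81 + 35² + 30*35) = -(81 + 1225 + 1050) = -1*2356 = -2356)
(-382624 + A(587, -442))/(-194125 + 118376) = (-382624 - 2356)/(-194125 + 118376) = -384980/(-75749) = -384980*(-1/75749) = 384980/75749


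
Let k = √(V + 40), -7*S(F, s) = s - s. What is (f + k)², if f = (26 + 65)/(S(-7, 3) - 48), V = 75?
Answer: 273241/2304 - 91*√115/24 ≈ 77.933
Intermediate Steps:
S(F, s) = 0 (S(F, s) = -(s - s)/7 = -⅐*0 = 0)
k = √115 (k = √(75 + 40) = √115 ≈ 10.724)
f = -91/48 (f = (26 + 65)/(0 - 48) = 91/(-48) = 91*(-1/48) = -91/48 ≈ -1.8958)
(f + k)² = (-91/48 + √115)²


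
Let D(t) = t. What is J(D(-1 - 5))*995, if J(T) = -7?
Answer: -6965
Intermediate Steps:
J(D(-1 - 5))*995 = -7*995 = -6965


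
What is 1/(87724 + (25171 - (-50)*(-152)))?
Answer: 1/105295 ≈ 9.4971e-6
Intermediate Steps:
1/(87724 + (25171 - (-50)*(-152))) = 1/(87724 + (25171 - 1*7600)) = 1/(87724 + (25171 - 7600)) = 1/(87724 + 17571) = 1/105295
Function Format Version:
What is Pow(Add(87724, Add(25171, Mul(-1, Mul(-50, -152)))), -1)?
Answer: Rational(1, 105295) ≈ 9.4971e-6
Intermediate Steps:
Pow(Add(87724, Add(25171, Mul(-1, Mul(-50, -152)))), -1) = Pow(Add(87724, Add(25171, Mul(-1, 7600))), -1) = Pow(Add(87724, Add(25171, -7600)), -1) = Pow(Add(87724, 17571), -1) = Pow(105295, -1) = Rational(1, 105295)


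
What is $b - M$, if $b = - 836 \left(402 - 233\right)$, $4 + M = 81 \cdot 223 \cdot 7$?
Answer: $-267721$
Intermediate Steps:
$M = 126437$ ($M = -4 + 81 \cdot 223 \cdot 7 = -4 + 81 \cdot 1561 = -4 + 126441 = 126437$)
$b = -141284$ ($b = \left(-836\right) 169 = -141284$)
$b - M = -141284 - 126437 = -267721$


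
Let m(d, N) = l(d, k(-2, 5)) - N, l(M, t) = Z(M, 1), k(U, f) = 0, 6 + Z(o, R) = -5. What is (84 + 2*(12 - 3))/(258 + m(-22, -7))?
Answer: 51/127 ≈ 0.40157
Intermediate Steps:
Z(o, R) = -11 (Z(o, R) = -6 - 5 = -11)
l(M, t) = -11
m(d, N) = -11 - N
(84 + 2*(12 - 3))/(258 + m(-22, -7)) = (84 + 2*(12 - 3))/(258 + (-11 - 1*(-7))) = (84 + 2*9)/(258 + (-11 + 7)) = (84 + 18)/(258 - 4) = 102/254 = 102*(1/254) = 51/127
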